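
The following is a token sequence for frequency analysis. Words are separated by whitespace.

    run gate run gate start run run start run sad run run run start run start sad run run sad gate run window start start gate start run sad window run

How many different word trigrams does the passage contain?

31 tokens → 29 trigram windows in total.
Repeated trigrams (each contributes count−1 duplicates):
  gate start run: 2
  run run start: 2
  run start run: 2
  sad run run: 2
  start run sad: 2
5 duplicate windows → 29 − 5 = 24 distinct.

24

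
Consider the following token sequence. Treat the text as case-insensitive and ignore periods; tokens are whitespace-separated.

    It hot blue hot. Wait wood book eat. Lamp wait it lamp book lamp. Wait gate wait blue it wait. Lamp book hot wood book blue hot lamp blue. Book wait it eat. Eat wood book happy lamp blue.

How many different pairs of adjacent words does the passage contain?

39 tokens → 38 bigram windows in total.
Repeated bigrams (each contributes count−1 duplicates):
  wood book: 3
  blue hot: 2
  lamp blue: 2
  lamp book: 2
  lamp wait: 2
  wait it: 2
7 duplicate windows → 38 − 7 = 31 distinct.

31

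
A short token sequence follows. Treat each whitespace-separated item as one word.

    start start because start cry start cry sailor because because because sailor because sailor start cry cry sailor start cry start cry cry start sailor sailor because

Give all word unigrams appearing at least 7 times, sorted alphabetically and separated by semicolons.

Unigram counts meeting the condition (at least 7 times):
  cry: 7
  start: 8

cry; start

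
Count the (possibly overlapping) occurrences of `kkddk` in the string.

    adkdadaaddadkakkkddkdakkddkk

2

Sliding a length-5 window over the 28 characters (24 positions):
  position 16–20: kkddk
  position 23–27: kkddk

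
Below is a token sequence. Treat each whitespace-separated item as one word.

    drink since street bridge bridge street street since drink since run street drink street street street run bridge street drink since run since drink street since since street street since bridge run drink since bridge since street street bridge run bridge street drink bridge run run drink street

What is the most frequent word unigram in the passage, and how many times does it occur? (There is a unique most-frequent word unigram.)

"street", 15 times

Unigram frequencies (highest first):
  street: 15
  since: 10
  drink: 8
  bridge: 8
  run: 7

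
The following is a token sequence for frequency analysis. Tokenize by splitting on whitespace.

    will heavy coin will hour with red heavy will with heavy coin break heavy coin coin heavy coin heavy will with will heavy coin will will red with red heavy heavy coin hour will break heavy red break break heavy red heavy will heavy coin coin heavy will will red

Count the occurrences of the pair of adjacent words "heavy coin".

Scanning the 49 overlapping bigram windows for "heavy coin":
  position 2–3: heavy coin
  position 11–12: heavy coin
  position 14–15: heavy coin
  position 17–18: heavy coin
  position 23–24: heavy coin
  position 31–32: heavy coin
  position 44–45: heavy coin

7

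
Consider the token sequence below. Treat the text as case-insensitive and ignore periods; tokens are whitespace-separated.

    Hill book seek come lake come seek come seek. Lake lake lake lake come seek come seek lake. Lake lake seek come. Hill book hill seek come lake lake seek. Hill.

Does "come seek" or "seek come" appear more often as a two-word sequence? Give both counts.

"come seek": 4 occurrences
"seek come": 5 occurrences

"seek come" (5 vs 4)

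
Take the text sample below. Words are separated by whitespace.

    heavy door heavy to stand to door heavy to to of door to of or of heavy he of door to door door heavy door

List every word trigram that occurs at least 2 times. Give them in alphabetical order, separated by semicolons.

Trigram counts meeting the condition (at least 2 times):
  door heavy to: 2
  of door to: 2

door heavy to; of door to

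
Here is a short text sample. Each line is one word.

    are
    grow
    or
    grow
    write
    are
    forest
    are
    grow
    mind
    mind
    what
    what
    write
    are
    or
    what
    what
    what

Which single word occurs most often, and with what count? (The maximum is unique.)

"what", 5 times

Unigram frequencies (highest first):
  what: 5
  are: 4
  grow: 3
  or: 2
  write: 2
  mind: 2
  … (1 more, each ≤ 1)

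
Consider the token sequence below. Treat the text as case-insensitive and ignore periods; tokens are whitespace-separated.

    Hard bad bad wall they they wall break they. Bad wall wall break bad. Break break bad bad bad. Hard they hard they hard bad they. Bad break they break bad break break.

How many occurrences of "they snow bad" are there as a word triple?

0

Scanning the 31 overlapping trigram windows for "they snow bad":
  (none found)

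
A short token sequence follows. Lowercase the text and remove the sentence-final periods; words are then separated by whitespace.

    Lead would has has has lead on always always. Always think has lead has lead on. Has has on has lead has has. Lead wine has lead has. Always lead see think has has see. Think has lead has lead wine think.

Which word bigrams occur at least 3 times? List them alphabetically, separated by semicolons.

Bigram counts meeting the condition (at least 3 times):
  has has: 5
  has lead: 8
  lead has: 4
  think has: 3

has has; has lead; lead has; think has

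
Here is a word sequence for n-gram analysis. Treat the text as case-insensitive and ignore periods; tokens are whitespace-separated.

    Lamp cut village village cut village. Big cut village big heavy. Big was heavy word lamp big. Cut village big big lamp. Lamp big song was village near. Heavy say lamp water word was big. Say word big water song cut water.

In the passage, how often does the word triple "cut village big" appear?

3

Scanning the 40 overlapping trigram windows for "cut village big":
  position 5–7: cut village big
  position 8–10: cut village big
  position 18–20: cut village big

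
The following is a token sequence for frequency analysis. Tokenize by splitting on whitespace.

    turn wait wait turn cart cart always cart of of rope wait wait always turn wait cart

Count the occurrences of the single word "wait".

Scanning the 17 tokens for "wait":
  position 2: wait
  position 3: wait
  position 12: wait
  position 13: wait
  position 16: wait

5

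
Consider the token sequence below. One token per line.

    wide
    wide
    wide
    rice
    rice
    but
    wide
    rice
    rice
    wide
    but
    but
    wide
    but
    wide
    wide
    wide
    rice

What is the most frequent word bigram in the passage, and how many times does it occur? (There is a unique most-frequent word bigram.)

Bigram frequencies (highest first):
  wide wide: 4
  wide rice: 3
  but wide: 3
  rice rice: 2
  wide but: 2
  rice but: 1
  … (2 more, each ≤ 1)

"wide wide", 4 times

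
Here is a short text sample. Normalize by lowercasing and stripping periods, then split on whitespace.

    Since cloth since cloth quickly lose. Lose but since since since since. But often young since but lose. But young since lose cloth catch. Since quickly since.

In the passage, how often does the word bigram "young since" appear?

Scanning the 26 overlapping bigram windows for "young since":
  position 15–16: young since
  position 20–21: young since

2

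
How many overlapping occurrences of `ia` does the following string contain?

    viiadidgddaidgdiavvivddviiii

Sliding a length-2 window over the 28 characters (27 positions):
  position 3–4: ia
  position 16–17: ia

2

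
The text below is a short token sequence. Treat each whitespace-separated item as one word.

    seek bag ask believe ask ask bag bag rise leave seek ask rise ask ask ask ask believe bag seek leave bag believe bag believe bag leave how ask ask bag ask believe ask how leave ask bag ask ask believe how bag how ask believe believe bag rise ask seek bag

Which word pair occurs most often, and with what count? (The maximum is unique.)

"ask ask", 6 times

Bigram frequencies (highest first):
  ask ask: 6
  ask believe: 5
  believe bag: 4
  bag ask: 3
  ask bag: 3
  seek bag: 2
  … (23 more, each ≤ 2)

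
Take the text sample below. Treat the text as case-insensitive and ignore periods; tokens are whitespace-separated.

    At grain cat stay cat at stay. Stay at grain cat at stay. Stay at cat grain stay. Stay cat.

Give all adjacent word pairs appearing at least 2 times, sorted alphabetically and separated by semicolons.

at grain; at stay; cat at; grain cat; stay at; stay cat; stay stay

Bigram counts meeting the condition (at least 2 times):
  at grain: 2
  at stay: 2
  cat at: 2
  grain cat: 2
  stay at: 2
  stay cat: 2
  stay stay: 3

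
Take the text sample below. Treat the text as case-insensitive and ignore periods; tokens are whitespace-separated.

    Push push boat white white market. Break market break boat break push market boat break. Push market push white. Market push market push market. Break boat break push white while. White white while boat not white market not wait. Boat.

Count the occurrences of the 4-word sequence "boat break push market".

Scanning the 37 overlapping 4-gram windows for "boat break push market":
  position 10–13: boat break push market
  position 14–17: boat break push market

2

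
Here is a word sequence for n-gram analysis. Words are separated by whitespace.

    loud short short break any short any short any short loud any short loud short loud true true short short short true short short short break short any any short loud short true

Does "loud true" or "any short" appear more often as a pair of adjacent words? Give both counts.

"loud true": 1 occurrence
"any short": 5 occurrences

"any short" (5 vs 1)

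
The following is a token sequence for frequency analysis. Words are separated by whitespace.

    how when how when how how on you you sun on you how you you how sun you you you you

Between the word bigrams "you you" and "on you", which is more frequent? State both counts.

"you you": 5 occurrences
"on you": 2 occurrences

"you you" (5 vs 2)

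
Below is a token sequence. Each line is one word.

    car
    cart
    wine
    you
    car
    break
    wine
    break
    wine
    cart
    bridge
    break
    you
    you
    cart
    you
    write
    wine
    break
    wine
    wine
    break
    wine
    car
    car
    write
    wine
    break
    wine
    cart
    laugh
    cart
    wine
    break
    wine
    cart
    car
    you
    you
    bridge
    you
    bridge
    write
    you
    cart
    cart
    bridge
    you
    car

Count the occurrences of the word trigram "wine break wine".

Scanning the 47 overlapping trigram windows for "wine break wine":
  position 7–9: wine break wine
  position 18–20: wine break wine
  position 21–23: wine break wine
  position 27–29: wine break wine
  position 33–35: wine break wine

5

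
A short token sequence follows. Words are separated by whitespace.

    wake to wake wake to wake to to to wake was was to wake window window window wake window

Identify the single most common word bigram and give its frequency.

"to wake", 4 times

Bigram frequencies (highest first):
  to wake: 4
  wake to: 3
  to to: 2
  wake window: 2
  window window: 2
  wake wake: 1
  … (4 more, each ≤ 1)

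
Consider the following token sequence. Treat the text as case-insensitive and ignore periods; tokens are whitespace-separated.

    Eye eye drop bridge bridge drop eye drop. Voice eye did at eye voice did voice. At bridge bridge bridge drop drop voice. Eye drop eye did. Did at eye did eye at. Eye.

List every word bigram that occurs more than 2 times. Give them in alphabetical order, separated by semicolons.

Bigram counts meeting the condition (more than 2 times):
  at eye: 3
  bridge bridge: 3
  eye did: 3
  eye drop: 3

at eye; bridge bridge; eye did; eye drop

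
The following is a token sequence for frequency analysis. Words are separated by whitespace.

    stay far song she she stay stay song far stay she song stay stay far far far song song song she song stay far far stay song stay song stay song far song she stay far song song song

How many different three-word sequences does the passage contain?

39 tokens → 37 trigram windows in total.
Repeated trigrams (each contributes count−1 duplicates):
  far song she: 2
  far song song: 2
  she song stay: 2
  song song song: 2
  song stay song: 2
  stay far far: 2
  stay far song: 2
  stay song far: 2
  … (1 more repeated)
9 duplicate windows → 37 − 9 = 28 distinct.

28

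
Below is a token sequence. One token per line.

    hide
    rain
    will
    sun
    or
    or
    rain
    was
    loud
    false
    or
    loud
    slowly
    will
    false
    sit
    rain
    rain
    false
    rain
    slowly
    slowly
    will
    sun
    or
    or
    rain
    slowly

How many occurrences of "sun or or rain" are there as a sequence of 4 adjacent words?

Scanning the 25 overlapping 4-gram windows for "sun or or rain":
  position 4–7: sun or or rain
  position 24–27: sun or or rain

2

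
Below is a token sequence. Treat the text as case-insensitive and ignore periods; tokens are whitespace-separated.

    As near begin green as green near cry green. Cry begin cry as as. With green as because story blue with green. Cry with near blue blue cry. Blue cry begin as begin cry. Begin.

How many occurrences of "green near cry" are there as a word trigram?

Scanning the 33 overlapping trigram windows for "green near cry":
  position 6–8: green near cry

1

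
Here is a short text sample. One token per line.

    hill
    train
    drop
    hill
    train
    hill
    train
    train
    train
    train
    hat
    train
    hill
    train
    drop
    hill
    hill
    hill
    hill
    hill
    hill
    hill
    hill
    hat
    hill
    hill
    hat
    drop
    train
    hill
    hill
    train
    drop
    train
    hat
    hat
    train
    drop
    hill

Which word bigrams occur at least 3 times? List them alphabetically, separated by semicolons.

Bigram counts meeting the condition (at least 3 times):
  drop hill: 3
  hill hill: 9
  hill train: 5
  train drop: 4
  train hill: 3
  train train: 3

drop hill; hill hill; hill train; train drop; train hill; train train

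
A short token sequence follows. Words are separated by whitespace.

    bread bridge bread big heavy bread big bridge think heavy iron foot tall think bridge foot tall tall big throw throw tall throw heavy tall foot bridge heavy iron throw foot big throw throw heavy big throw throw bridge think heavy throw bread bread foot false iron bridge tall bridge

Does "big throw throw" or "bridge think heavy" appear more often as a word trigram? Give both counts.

"big throw throw": 3 occurrences
"bridge think heavy": 2 occurrences

"big throw throw" (3 vs 2)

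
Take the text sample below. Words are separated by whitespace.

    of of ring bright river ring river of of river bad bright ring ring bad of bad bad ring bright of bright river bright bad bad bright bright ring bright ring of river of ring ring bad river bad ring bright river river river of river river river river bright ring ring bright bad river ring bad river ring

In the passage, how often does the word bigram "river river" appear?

5

Scanning the 58 overlapping bigram windows for "river river":
  position 42–43: river river
  position 43–44: river river
  position 46–47: river river
  position 47–48: river river
  position 48–49: river river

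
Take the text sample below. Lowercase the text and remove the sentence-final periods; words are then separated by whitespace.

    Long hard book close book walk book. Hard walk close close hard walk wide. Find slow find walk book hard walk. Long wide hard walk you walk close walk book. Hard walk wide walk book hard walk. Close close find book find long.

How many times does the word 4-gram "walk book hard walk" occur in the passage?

4

Scanning the 40 overlapping 4-gram windows for "walk book hard walk":
  position 6–9: walk book hard walk
  position 18–21: walk book hard walk
  position 29–32: walk book hard walk
  position 34–37: walk book hard walk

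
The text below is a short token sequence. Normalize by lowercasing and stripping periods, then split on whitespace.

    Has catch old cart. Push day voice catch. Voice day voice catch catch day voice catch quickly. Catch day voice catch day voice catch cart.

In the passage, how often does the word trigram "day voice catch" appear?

5

Scanning the 23 overlapping trigram windows for "day voice catch":
  position 6–8: day voice catch
  position 10–12: day voice catch
  position 14–16: day voice catch
  position 19–21: day voice catch
  position 22–24: day voice catch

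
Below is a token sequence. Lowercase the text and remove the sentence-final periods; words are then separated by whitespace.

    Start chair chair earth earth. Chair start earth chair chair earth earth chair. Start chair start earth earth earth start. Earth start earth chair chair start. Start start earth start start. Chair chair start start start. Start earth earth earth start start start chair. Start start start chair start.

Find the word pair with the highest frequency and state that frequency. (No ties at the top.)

"start start", 10 times

Bigram frequencies (highest first):
  start start: 10
  chair start: 7
  earth earth: 6
  start earth: 6
  start chair: 5
  chair chair: 4
  … (3 more, each ≤ 4)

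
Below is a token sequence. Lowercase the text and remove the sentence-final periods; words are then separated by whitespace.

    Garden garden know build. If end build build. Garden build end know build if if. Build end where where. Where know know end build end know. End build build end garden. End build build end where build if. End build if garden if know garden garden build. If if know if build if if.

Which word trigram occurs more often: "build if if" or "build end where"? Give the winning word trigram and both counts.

"build if if" (3 vs 2)

"build if if": 3 occurrences
"build end where": 2 occurrences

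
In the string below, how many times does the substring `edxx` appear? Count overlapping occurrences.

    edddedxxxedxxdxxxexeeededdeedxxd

3

Sliding a length-4 window over the 32 characters (29 positions):
  position 5–8: edxx
  position 10–13: edxx
  position 28–31: edxx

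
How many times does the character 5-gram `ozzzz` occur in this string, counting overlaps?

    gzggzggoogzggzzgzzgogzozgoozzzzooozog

1

Sliding a length-5 window over the 37 characters (33 positions):
  position 27–31: ozzzz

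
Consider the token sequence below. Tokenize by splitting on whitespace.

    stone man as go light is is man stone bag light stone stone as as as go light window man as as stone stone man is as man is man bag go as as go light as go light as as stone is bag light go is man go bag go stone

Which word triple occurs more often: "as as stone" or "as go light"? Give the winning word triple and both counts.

"as go light" (4 vs 2)

"as as stone": 2 occurrences
"as go light": 4 occurrences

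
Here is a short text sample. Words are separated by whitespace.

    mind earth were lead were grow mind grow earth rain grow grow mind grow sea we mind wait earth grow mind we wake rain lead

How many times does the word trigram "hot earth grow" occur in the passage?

0

Scanning the 23 overlapping trigram windows for "hot earth grow":
  (none found)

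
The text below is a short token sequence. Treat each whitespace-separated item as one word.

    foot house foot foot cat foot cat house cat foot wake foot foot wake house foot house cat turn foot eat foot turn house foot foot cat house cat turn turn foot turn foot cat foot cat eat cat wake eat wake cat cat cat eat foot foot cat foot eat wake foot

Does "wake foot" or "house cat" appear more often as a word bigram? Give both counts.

"wake foot": 2 occurrences
"house cat": 3 occurrences

"house cat" (3 vs 2)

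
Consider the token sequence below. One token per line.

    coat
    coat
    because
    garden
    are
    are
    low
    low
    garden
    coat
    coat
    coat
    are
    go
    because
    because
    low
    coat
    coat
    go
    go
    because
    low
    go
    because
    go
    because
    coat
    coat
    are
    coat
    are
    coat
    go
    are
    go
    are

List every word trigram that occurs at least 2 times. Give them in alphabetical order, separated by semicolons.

coat are coat; coat coat are

Trigram counts meeting the condition (at least 2 times):
  coat are coat: 2
  coat coat are: 2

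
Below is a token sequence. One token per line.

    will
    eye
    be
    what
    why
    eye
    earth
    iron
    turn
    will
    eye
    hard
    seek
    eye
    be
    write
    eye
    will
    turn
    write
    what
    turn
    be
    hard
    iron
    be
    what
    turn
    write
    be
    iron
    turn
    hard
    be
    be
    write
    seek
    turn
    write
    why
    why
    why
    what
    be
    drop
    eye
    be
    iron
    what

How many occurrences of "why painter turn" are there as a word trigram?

Scanning the 47 overlapping trigram windows for "why painter turn":
  (none found)

0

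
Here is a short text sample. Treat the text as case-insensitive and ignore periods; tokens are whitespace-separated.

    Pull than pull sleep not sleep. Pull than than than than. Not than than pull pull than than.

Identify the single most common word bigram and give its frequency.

"than than", 5 times

Bigram frequencies (highest first):
  than than: 5
  pull than: 3
  than pull: 2
  pull sleep: 1
  sleep not: 1
  not sleep: 1
  … (4 more, each ≤ 1)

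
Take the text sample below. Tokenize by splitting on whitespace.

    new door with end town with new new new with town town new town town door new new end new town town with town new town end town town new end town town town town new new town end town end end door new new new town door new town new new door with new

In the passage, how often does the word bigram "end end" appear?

1

Scanning the 54 overlapping bigram windows for "end end":
  position 41–42: end end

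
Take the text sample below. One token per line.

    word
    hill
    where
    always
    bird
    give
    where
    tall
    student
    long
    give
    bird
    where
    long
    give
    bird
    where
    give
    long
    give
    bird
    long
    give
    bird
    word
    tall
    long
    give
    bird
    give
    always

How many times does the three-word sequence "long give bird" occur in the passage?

Scanning the 29 overlapping trigram windows for "long give bird":
  position 10–12: long give bird
  position 14–16: long give bird
  position 19–21: long give bird
  position 22–24: long give bird
  position 27–29: long give bird

5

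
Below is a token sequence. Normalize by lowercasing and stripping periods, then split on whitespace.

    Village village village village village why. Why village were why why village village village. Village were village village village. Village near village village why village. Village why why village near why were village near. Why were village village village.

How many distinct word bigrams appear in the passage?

11

39 tokens → 38 bigram windows in total.
Repeated bigrams (each contributes count−1 duplicates):
  village village: 14
  why village: 4
  village near: 3
  village why: 3
  were village: 3
  why why: 3
  near why: 2
  village were: 2
  … (1 more repeated)
27 duplicate windows → 38 − 27 = 11 distinct.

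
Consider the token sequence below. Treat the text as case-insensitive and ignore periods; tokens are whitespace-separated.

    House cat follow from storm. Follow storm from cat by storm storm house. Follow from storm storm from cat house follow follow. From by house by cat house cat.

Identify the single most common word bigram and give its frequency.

"follow from", 3 times

Bigram frequencies (highest first):
  follow from: 3
  house cat: 2
  from storm: 2
  storm from: 2
  from cat: 2
  storm storm: 2
  … (13 more, each ≤ 2)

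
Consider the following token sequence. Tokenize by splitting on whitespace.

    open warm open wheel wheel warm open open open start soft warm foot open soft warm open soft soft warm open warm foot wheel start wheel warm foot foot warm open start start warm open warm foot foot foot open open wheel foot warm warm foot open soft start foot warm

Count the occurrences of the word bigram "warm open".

6

Scanning the 50 overlapping bigram windows for "warm open":
  position 2–3: warm open
  position 6–7: warm open
  position 16–17: warm open
  position 20–21: warm open
  position 30–31: warm open
  position 34–35: warm open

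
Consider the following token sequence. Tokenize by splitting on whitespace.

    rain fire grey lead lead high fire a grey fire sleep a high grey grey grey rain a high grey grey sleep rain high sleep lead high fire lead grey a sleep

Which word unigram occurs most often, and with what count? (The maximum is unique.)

Unigram frequencies (highest first):
  grey: 8
  high: 5
  fire: 4
  lead: 4
  a: 4
  sleep: 4
  … (1 more, each ≤ 3)

"grey", 8 times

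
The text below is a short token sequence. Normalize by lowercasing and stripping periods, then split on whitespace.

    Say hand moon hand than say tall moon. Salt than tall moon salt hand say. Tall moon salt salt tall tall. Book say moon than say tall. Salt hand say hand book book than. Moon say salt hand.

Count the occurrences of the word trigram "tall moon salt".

3

Scanning the 36 overlapping trigram windows for "tall moon salt":
  position 7–9: tall moon salt
  position 11–13: tall moon salt
  position 16–18: tall moon salt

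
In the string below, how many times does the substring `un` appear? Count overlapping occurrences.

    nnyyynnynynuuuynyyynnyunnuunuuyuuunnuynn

Sliding a length-2 window over the 40 characters (39 positions):
  position 23–24: un
  position 27–28: un
  position 34–35: un

3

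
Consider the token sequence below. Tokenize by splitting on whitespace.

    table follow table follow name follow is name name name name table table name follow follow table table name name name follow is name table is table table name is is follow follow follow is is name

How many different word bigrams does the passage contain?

37 tokens → 36 bigram windows in total.
Repeated bigrams (each contributes count−1 duplicates):
  name name: 5
  follow follow: 3
  follow is: 3
  is name: 3
  name follow: 3
  table name: 3
  table table: 3
  follow table: 2
  … (3 more repeated)
20 duplicate windows → 36 − 20 = 16 distinct.

16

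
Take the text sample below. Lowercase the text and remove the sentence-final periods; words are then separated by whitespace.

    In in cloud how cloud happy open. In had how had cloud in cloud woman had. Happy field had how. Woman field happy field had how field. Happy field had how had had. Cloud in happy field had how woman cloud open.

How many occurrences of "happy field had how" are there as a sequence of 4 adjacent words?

4

Scanning the 39 overlapping 4-gram windows for "happy field had how":
  position 17–20: happy field had how
  position 23–26: happy field had how
  position 28–31: happy field had how
  position 36–39: happy field had how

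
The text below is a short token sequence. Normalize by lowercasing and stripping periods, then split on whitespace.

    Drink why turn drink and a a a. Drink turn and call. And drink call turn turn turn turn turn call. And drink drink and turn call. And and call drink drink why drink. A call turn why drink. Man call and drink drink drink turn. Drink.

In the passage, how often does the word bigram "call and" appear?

4

Scanning the 46 overlapping bigram windows for "call and":
  position 12–13: call and
  position 21–22: call and
  position 27–28: call and
  position 41–42: call and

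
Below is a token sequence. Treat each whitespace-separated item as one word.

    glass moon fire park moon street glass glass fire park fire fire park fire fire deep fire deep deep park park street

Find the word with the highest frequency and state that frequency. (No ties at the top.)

"fire", 7 times

Unigram frequencies (highest first):
  fire: 7
  park: 5
  glass: 3
  deep: 3
  moon: 2
  street: 2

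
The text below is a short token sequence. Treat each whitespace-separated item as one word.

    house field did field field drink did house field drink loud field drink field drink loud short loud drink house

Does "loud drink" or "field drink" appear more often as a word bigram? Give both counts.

"loud drink": 1 occurrence
"field drink": 4 occurrences

"field drink" (4 vs 1)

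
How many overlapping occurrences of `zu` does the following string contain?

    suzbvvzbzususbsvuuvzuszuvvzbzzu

4

Sliding a length-2 window over the 31 characters (30 positions):
  position 9–10: zu
  position 20–21: zu
  position 23–24: zu
  position 30–31: zu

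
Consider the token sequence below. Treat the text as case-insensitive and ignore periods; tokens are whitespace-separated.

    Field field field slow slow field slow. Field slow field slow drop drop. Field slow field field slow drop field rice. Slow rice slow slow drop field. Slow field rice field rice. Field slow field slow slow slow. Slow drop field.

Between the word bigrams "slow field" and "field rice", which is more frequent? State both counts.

"slow field": 6 occurrences
"field rice": 3 occurrences

"slow field" (6 vs 3)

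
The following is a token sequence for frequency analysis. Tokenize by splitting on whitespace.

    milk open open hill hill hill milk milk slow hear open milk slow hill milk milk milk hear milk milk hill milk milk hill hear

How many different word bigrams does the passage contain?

25 tokens → 24 bigram windows in total.
Repeated bigrams (each contributes count−1 duplicates):
  milk milk: 5
  hill milk: 3
  hill hill: 2
  milk hill: 2
  milk slow: 2
9 duplicate windows → 24 − 9 = 15 distinct.

15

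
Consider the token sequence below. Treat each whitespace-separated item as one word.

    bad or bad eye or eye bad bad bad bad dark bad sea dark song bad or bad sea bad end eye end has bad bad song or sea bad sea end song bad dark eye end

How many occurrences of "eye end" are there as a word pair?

2

Scanning the 36 overlapping bigram windows for "eye end":
  position 22–23: eye end
  position 36–37: eye end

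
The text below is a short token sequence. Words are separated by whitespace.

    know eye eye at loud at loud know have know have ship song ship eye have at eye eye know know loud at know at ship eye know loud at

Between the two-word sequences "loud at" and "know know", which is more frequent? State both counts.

"loud at": 3 occurrences
"know know": 1 occurrence

"loud at" (3 vs 1)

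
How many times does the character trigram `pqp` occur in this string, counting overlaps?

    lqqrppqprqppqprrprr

Sliding a length-3 window over the 19 characters (17 positions):
  position 6–8: pqp
  position 12–14: pqp

2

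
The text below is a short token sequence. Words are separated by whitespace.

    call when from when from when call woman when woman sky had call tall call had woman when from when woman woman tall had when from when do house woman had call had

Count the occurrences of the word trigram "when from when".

Scanning the 31 overlapping trigram windows for "when from when":
  position 2–4: when from when
  position 4–6: when from when
  position 18–20: when from when
  position 25–27: when from when

4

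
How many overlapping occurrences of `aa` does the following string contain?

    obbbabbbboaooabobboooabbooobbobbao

0

Sliding a length-2 window over the 34 characters (33 positions):
  (no match at any position)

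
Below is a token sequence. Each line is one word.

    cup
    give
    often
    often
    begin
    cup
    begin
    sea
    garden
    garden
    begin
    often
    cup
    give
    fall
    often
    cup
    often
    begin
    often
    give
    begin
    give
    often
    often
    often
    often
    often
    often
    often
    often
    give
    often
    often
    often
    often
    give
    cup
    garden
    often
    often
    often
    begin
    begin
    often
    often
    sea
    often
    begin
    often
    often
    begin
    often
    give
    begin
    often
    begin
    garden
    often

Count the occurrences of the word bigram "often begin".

Scanning the 58 overlapping bigram windows for "often begin":
  position 4–5: often begin
  position 18–19: often begin
  position 42–43: often begin
  position 48–49: often begin
  position 51–52: often begin
  position 56–57: often begin

6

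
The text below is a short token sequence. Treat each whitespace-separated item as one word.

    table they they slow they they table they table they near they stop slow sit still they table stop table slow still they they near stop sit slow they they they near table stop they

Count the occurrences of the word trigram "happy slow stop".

0

Scanning the 33 overlapping trigram windows for "happy slow stop":
  (none found)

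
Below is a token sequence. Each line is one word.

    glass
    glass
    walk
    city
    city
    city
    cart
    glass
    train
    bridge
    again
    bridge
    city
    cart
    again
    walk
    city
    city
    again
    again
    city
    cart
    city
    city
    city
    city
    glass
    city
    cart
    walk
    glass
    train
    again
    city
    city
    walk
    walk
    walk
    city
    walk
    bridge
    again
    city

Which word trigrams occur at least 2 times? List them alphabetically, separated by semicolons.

city city city; walk city city

Trigram counts meeting the condition (at least 2 times):
  city city city: 3
  walk city city: 2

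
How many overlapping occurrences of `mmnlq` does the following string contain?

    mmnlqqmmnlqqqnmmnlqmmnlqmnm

4

Sliding a length-5 window over the 27 characters (23 positions):
  position 1–5: mmnlq
  position 7–11: mmnlq
  position 15–19: mmnlq
  position 20–24: mmnlq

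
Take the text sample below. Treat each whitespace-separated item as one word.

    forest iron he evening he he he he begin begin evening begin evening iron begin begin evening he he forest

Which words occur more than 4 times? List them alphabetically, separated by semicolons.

Unigram counts meeting the condition (more than 4 times):
  begin: 5
  he: 7

begin; he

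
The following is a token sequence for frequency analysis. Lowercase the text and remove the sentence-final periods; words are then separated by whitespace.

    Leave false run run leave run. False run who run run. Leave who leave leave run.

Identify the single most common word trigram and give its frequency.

"run run leave", 2 times

Trigram frequencies (highest first):
  run run leave: 2
  leave false run: 1
  false run run: 1
  run leave run: 1
  leave run false: 1
  run false run: 1
  … (7 more, each ≤ 1)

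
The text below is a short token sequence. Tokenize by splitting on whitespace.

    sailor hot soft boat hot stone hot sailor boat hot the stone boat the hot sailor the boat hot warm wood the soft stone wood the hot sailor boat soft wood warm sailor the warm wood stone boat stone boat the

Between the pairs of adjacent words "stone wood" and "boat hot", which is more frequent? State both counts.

"boat hot" (3 vs 1)

"stone wood": 1 occurrence
"boat hot": 3 occurrences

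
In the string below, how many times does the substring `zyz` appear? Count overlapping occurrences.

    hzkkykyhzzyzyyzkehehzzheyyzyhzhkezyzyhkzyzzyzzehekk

4

Sliding a length-3 window over the 51 characters (49 positions):
  position 10–12: zyz
  position 34–36: zyz
  position 40–42: zyz
  position 43–45: zyz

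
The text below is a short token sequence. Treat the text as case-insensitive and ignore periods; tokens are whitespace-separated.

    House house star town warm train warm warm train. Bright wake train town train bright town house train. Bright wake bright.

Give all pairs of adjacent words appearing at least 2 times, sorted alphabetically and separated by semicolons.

bright wake; train bright; warm train

Bigram counts meeting the condition (at least 2 times):
  bright wake: 2
  train bright: 3
  warm train: 2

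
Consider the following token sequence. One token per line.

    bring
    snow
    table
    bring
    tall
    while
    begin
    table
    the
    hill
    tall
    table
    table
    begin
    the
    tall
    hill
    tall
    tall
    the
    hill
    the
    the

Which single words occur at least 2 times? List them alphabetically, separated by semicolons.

begin; bring; hill; table; tall; the

Unigram counts meeting the condition (at least 2 times):
  begin: 2
  bring: 2
  hill: 3
  table: 4
  tall: 5
  the: 5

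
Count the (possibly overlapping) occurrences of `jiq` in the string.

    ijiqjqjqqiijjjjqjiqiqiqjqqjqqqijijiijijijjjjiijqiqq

Sliding a length-3 window over the 51 characters (49 positions):
  position 2–4: jiq
  position 17–19: jiq

2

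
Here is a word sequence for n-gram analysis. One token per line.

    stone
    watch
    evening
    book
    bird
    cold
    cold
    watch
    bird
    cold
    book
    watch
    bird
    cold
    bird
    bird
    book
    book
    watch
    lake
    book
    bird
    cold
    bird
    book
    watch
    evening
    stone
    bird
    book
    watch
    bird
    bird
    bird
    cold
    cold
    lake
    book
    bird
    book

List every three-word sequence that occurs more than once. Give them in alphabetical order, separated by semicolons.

Trigram counts meeting the condition (more than once):
  bird book watch: 2
  bird cold bird: 2
  bird cold cold: 2
  book bird cold: 2
  book watch bird: 2
  lake book bird: 2
  watch bird cold: 2

bird book watch; bird cold bird; bird cold cold; book bird cold; book watch bird; lake book bird; watch bird cold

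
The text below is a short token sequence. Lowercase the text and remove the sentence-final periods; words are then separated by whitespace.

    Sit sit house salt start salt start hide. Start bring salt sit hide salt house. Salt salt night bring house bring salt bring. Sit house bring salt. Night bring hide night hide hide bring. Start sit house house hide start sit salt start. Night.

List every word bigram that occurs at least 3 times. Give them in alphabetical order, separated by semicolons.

Bigram counts meeting the condition (at least 3 times):
  bring salt: 3
  salt start: 3
  sit house: 3

bring salt; salt start; sit house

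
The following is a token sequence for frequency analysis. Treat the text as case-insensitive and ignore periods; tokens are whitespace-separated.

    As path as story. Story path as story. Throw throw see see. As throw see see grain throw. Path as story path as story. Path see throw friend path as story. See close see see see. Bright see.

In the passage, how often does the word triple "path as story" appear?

Scanning the 36 overlapping trigram windows for "path as story":
  position 2–4: path as story
  position 6–8: path as story
  position 19–21: path as story
  position 22–24: path as story
  position 29–31: path as story

5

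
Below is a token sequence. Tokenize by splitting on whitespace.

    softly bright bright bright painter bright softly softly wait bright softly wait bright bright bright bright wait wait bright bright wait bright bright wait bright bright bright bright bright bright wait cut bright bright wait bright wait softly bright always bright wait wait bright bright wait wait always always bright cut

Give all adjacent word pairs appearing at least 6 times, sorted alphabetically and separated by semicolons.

bright bright; bright wait; wait bright

Bigram counts meeting the condition (at least 6 times):
  bright bright: 14
  bright wait: 8
  wait bright: 7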